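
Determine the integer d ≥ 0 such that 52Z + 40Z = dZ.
(52, 40) = (4); d = 4

In the PID Z, (a, b) is generated by gcd(a, b). Compute gcd(52, 40) with the extended Euclidean algorithm, tracking rows (r, s, t) with s·52 + t·40 = r:
  row A: (52, 1, 0)   [1·52 + 0·40 = 52]
  row B: (40, 0, 1)   [0·52 + 1·40 = 40]
  52 = 1·40 + 12   → row C = row A − 1·row B = (12, 1, −1)   [check: 1·52 − 1·40 = 12]
  40 = 3·12 + 4   → row D = row B − 3·row C = (4, −3, 4)   [check: −3·52 + 4·40 = 4]
  12 = 3·4 + 0   → remainder 0, stop. gcd = 4 (last nonzero row D).
So gcd(52, 40) = 4, with Bézout identity −3·52 + 4·40 = 4. Containment (⊇): the Bézout identity exhibits 4 as an element of (52, 40), giving (4) ⊆ (52, 40). Containment (⊆): since 4 | 52 and 4 | 40 (52 = 4·13, 40 = 4·10), every Z-linear combination of 52 and 40 is divisible by 4, so (52, 40) ⊆ (4). Therefore (52, 40) = (4), d = 4.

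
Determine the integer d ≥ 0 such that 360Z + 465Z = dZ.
(360, 465) = (15); d = 15

In the PID Z, (a, b) is generated by gcd(a, b). Compute gcd(465, 360) with the extended Euclidean algorithm, tracking rows (r, s, t) with s·465 + t·360 = r:
  row A: (465, 1, 0)   [1·465 + 0·360 = 465]
  row B: (360, 0, 1)   [0·465 + 1·360 = 360]
  465 = 1·360 + 105   → row C = row A − 1·row B = (105, 1, −1)   [check: 1·465 − 1·360 = 105]
  360 = 3·105 + 45   → row D = row B − 3·row C = (45, −3, 4)   [check: −3·465 + 4·360 = 45]
  105 = 2·45 + 15   → row E = row C − 2·row D = (15, 7, −9)   [check: 7·465 − 9·360 = 15]
  45 = 3·15 + 0   → remainder 0, stop. gcd = 15 (last nonzero row E).
So gcd(360, 465) = 15, with Bézout identity 7·465 − 9·360 = 15. Containment (⊇): the Bézout identity exhibits 15 as an element of (360, 465), giving (15) ⊆ (360, 465). Containment (⊆): since 15 | 360 and 15 | 465 (360 = 15·24, 465 = 15·31), every Z-linear combination of 360 and 465 is divisible by 15, so (360, 465) ⊆ (15). Therefore (360, 465) = (15), d = 15.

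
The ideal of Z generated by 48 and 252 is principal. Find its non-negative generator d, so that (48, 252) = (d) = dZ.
(48, 252) = (12); d = 12

In the PID Z, (a, b) is generated by gcd(a, b). Compute gcd(252, 48) with the extended Euclidean algorithm, tracking rows (r, s, t) with s·252 + t·48 = r:
  row A: (252, 1, 0)   [1·252 + 0·48 = 252]
  row B: (48, 0, 1)   [0·252 + 1·48 = 48]
  252 = 5·48 + 12   → row C = row A − 5·row B = (12, 1, −5)   [check: 1·252 − 5·48 = 12]
  48 = 4·12 + 0   → remainder 0, stop. gcd = 12 (last nonzero row C).
So gcd(48, 252) = 12, with Bézout identity 1·252 − 5·48 = 12. Containment (⊇): the Bézout identity exhibits 12 as an element of (48, 252), giving (12) ⊆ (48, 252). Containment (⊆): since 12 | 48 and 12 | 252 (48 = 12·4, 252 = 12·21), every Z-linear combination of 48 and 252 is divisible by 12, so (48, 252) ⊆ (12). Therefore (48, 252) = (12), d = 12.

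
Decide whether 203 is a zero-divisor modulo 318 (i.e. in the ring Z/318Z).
gcd(203, 318) = 1, so 203 is a unit in Z/318Z (it has a multiplicative inverse). A unit cannot be a zero-divisor: if 203·b ≡ 0 then multiplying both sides by 203^(−1) gives b ≡ 0. So 203 is not a zero-divisor.

Final answer: NO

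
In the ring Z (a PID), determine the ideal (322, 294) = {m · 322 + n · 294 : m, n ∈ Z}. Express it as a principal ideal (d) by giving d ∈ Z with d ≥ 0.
(322, 294) = (14); d = 14

In the PID Z, (a, b) is generated by gcd(a, b). Compute gcd(322, 294) with the extended Euclidean algorithm, tracking rows (r, s, t) with s·322 + t·294 = r:
  row A: (322, 1, 0)   [1·322 + 0·294 = 322]
  row B: (294, 0, 1)   [0·322 + 1·294 = 294]
  322 = 1·294 + 28   → row C = row A − 1·row B = (28, 1, −1)   [check: 1·322 − 1·294 = 28]
  294 = 10·28 + 14   → row D = row B − 10·row C = (14, −10, 11)   [check: −10·322 + 11·294 = 14]
  28 = 2·14 + 0   → remainder 0, stop. gcd = 14 (last nonzero row D).
So gcd(322, 294) = 14, with Bézout identity −10·322 + 11·294 = 14. Containment (⊇): the Bézout identity exhibits 14 as an element of (322, 294), giving (14) ⊆ (322, 294). Containment (⊆): since 14 | 322 and 14 | 294 (322 = 14·23, 294 = 14·21), every Z-linear combination of 322 and 294 is divisible by 14, so (322, 294) ⊆ (14). Therefore (322, 294) = (14), d = 14.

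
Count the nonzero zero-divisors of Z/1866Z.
In Z/1866Z each nonzero element is either a unit (gcd with 1866 is 1) or a zero-divisor (gcd > 1). The number of units is φ(1866): factorise 1866 = 2 · 3 · 311, so φ(1866) = (2 − 1) · (3 − 1) · (311 − 1) = 1 · 2 · 310 = 620. The nonzero elements number 1866 − 1 = 1865. Hence the nonzero zero-divisors number 1865 − 620 = 1245.

Final answer: Z/1866Z has 1245 nonzero zero-divisors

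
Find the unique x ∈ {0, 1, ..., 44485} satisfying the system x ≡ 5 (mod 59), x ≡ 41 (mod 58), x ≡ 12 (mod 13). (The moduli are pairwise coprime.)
The moduli 59, 58, 13 are pairwise coprime, so by the CRT there is a unique solution mod 59·58·13 = 44486.
Solve by successive substitution. Start with x ≡ 5 (mod 59).
  Combine with x ≡ 41 (mod 58): write x = 5 + 59·t and require 5 + 59·t ≡ 41 (mod 58), i.e. 59·t ≡ 41 − 5 ≡ 36 (mod 58). Since 59^(−1) ≡ 1 (mod 58) (59 ≡ 1 (mod 58)), t ≡ 1·36 ≡ 36 (mod 58). So x ≡ 5 + 59·36 = 2129 (mod 3422).
  Combine with x ≡ 12 (mod 13): write x = 2129 + 3422·t and require 2129 + 3422·t ≡ 12 (mod 13), i.e. 3422·t ≡ 12 − 2129 ≡ 2 (mod 13). Since 3422^(−1) ≡ 9 (mod 13) (3422 ≡ 3 (mod 13)), t ≡ 9·2 ≡ 5 (mod 13). So x ≡ 2129 + 3422·5 = 19239 (mod 44486).
Unique solution in [0, 44486): x = 19239.

Final answer: x ≡ 19239 (mod 44486); the representative in [0, 44486) is 19239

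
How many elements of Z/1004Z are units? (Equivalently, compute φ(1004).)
Z/1004Z has φ(1004) = 500 units

An element a ∈ Z/1004Z is a unit iff gcd(a, 1004) = 1, so the number of units is φ(1004). φ is multiplicative, with φ(p^e) = p^e − p^(e−1). Factorise 1004 = 2^2 · 251. Then
  φ(1004) = (2^2 − 2^1) · (251 − 1) = 2 · 250 = 500.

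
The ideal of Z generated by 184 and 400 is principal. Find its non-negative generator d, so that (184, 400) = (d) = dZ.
(184, 400) = (8); d = 8

In the PID Z, (a, b) is generated by gcd(a, b). Compute gcd(400, 184) with the extended Euclidean algorithm, tracking rows (r, s, t) with s·400 + t·184 = r:
  row A: (400, 1, 0)   [1·400 + 0·184 = 400]
  row B: (184, 0, 1)   [0·400 + 1·184 = 184]
  400 = 2·184 + 32   → row C = row A − 2·row B = (32, 1, −2)   [check: 1·400 − 2·184 = 32]
  184 = 5·32 + 24   → row D = row B − 5·row C = (24, −5, 11)   [check: −5·400 + 11·184 = 24]
  32 = 1·24 + 8   → row E = row C − 1·row D = (8, 6, −13)   [check: 6·400 − 13·184 = 8]
  24 = 3·8 + 0   → remainder 0, stop. gcd = 8 (last nonzero row E).
So gcd(184, 400) = 8, with Bézout identity 6·400 − 13·184 = 8. Containment (⊇): the Bézout identity exhibits 8 as an element of (184, 400), giving (8) ⊆ (184, 400). Containment (⊆): since 8 | 184 and 8 | 400 (184 = 8·23, 400 = 8·50), every Z-linear combination of 184 and 400 is divisible by 8, so (184, 400) ⊆ (8). Therefore (184, 400) = (8), d = 8.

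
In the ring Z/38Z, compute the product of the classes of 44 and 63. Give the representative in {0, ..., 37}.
36

Reduce the factors first: 44 ≡ 6, 63 ≡ 25 (mod 38), so 44 · 63 ≡ 6 · 25 (mod 38). 6 · 25 = 150. Dividing by 38: 150 = 3·38 + 36. So (44 · 63) mod 38 = 36.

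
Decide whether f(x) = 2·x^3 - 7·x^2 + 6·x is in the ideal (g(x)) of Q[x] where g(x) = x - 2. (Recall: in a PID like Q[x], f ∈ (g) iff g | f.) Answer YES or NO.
In Q[x] the ideal (g) consists of all multiples of g, so f ∈ (g) iff g | f, i.e. iff the remainder of f on division by g is 0. Divide f by g (g is monic, so eliminate the leading term of the running remainder at each step):
  leading term 2·x^3: subtract (2·x^2)·g(x) = 2·x^3 - 4·x^2, leaving -3·x^2 + 6·x
  leading term -3·x^2: subtract (-3·x)·g(x) = -3·x^2 + 6·x, leaving 0
The remainder is 0, so f(x) = g(x) · h(x) with h(x) = 2·x^2 - 3·x. Hence g | f, i.e. f ∈ (g).

Final answer: YES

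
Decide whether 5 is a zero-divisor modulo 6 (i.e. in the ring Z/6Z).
NO

gcd(5, 6) = 1, so 5 is a unit in Z/6Z (it has a multiplicative inverse). A unit cannot be a zero-divisor: if 5·b ≡ 0 then multiplying both sides by 5^(−1) gives b ≡ 0. So 5 is not a zero-divisor.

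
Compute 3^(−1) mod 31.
3^(−1) ≡ 21 (mod 31)

Apply the extended Euclidean algorithm to (31, 3), tracking rows (r, s, t) with s·31 + t·3 = r. Each division r_prev = q·r_cur + r_new produces the new row as (previous row) − q·(current row):
  row A: (31, 1, 0)   [1·31 + 0·3 = 31]
  row B: (3, 0, 1)   [0·31 + 1·3 = 3]
  31 = 10·3 + 1   → row C = row A − 10·row B = (1, 1, −10)   [check: 1·31 − 10·3 = 1]
  3 = 3·1 + 0   → remainder 0, stop. gcd = 1 (last nonzero row C).
The gcd is 1, so 3 is invertible mod 31. The last nonzero row gives 1·31 − 10·3 = 1, so t = −10. So 3^(−1) ≡ −10 ≡ 21 (mod 31). Verify: 3 · 21 = 63 ≡ 1 (mod 31). ✓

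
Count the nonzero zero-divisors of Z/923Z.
In Z/923Z each nonzero element is either a unit (gcd with 923 is 1) or a zero-divisor (gcd > 1). The number of units is φ(923): factorise 923 = 13 · 71, so φ(923) = (13 − 1) · (71 − 1) = 12 · 70 = 840. The nonzero elements number 923 − 1 = 922. Hence the nonzero zero-divisors number 922 − 840 = 82.

Final answer: Z/923Z has 82 nonzero zero-divisors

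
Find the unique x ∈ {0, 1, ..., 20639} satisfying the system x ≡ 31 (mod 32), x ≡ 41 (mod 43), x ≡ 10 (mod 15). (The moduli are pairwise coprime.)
The moduli 32, 43, 15 are pairwise coprime, so by the CRT there is a unique solution mod 32·43·15 = 20640.
Solve by successive substitution. Start with x ≡ 31 (mod 32).
  Combine with x ≡ 41 (mod 43): write x = 31 + 32·t and require 31 + 32·t ≡ 41 (mod 43), i.e. 32·t ≡ 41 − 31 ≡ 10 (mod 43). Since 32^(−1) ≡ 39 (mod 43), t ≡ 39·10 ≡ 3 (mod 43). So x ≡ 31 + 32·3 = 127 (mod 1376).
  Combine with x ≡ 10 (mod 15): write x = 127 + 1376·t and require 127 + 1376·t ≡ 10 (mod 15), i.e. 1376·t ≡ 10 − 127 ≡ 3 (mod 15). Since 1376^(−1) ≡ 11 (mod 15) (1376 ≡ 11 (mod 15)), t ≡ 11·3 ≡ 3 (mod 15). So x ≡ 127 + 1376·3 = 4255 (mod 20640).
Unique solution in [0, 20640): x = 4255.

Final answer: x ≡ 4255 (mod 20640); the representative in [0, 20640) is 4255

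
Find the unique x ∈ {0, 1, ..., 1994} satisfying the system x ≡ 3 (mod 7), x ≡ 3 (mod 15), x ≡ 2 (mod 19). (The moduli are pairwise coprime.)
x ≡ 1788 (mod 1995); the representative in [0, 1995) is 1788

The moduli 7, 15, 19 are pairwise coprime, so by the CRT there is a unique solution mod 7·15·19 = 1995.
Solve by successive substitution. Start with x ≡ 3 (mod 7).
  Combine with x ≡ 3 (mod 15): write x = 3 + 7·t and require 3 + 7·t ≡ 3 (mod 15), i.e. 7·t ≡ 3 − 3 ≡ 0 (mod 15). Since 7^(−1) ≡ 13 (mod 15), t ≡ 13·0 ≡ 0 (mod 15). So x ≡ 3 + 7·0 = 3 (mod 105).
  Combine with x ≡ 2 (mod 19): write x = 3 + 105·t and require 3 + 105·t ≡ 2 (mod 19), i.e. 105·t ≡ 2 − 3 ≡ 18 (mod 19). Since 105^(−1) ≡ 2 (mod 19) (105 ≡ 10 (mod 19)), t ≡ 2·18 ≡ 17 (mod 19). So x ≡ 3 + 105·17 = 1788 (mod 1995).
Unique solution in [0, 1995): x = 1788.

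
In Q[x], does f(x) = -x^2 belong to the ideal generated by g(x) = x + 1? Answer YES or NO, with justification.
NO

In Q[x] the ideal (g) consists of all multiples of g, so f ∈ (g) iff g | f, i.e. iff the remainder of f on division by g is 0. Divide f by g (g is monic, so eliminate the leading term of the running remainder at each step):
  leading term -x^2: subtract (-x)·g(x) = -x^2 - x, leaving x
  leading term x: subtract (1)·g(x) = x + 1, leaving -1
The remainder r(x) = -1 ≠ 0 (and deg r < deg g), so g ∤ f, i.e. f ∉ (g).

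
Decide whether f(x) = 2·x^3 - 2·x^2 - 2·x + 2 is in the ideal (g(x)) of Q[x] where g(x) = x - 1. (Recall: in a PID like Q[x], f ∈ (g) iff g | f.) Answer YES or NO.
In Q[x] the ideal (g) consists of all multiples of g, so f ∈ (g) iff g | f, i.e. iff the remainder of f on division by g is 0. Divide f by g (g is monic, so eliminate the leading term of the running remainder at each step):
  leading term 2·x^3: subtract (2·x^2)·g(x) = 2·x^3 - 2·x^2, leaving 2 - 2·x
  leading term -2·x: subtract (-2)·g(x) = 2 - 2·x, leaving 0
The remainder is 0, so f(x) = g(x) · h(x) with h(x) = 2·x^2 - 2. Hence g | f, i.e. f ∈ (g).

Final answer: YES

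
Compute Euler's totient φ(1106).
φ(1106) = 468

φ is multiplicative, with φ(p^e) = p^e − p^(e−1). Factorise 1106 = 2 · 7 · 79. Then
  φ(1106) = (2 − 1) · (7 − 1) · (79 − 1) = 1 · 6 · 78 = 468.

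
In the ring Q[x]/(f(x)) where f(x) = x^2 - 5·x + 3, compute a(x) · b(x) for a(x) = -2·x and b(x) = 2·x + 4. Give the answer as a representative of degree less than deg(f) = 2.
First multiply in Q[x] without reducing: a · b = -4·x^2 - 8·x. Now divide by f(x) = x^2 - 5·x + 3, eliminating the leading term at each step:
  leading term -4·x^2: subtract (-4)·f(x) = -4·x^2 + 20·x - 12, leaving 12 - 28·x
The degree is now < 2, so this is the remainder. Hence a · b ≡ 12 - 28·x in Q[x]/(f).

Final answer: a · b ≡ 12 - 28·x (mod f(x))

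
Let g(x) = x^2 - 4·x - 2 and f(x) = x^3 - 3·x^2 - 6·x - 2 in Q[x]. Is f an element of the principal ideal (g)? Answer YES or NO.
In Q[x] the ideal (g) consists of all multiples of g, so f ∈ (g) iff g | f, i.e. iff the remainder of f on division by g is 0. Divide f by g (g is monic, so eliminate the leading term of the running remainder at each step):
  leading term x^3: subtract (x)·g(x) = x^3 - 4·x^2 - 2·x, leaving x^2 - 4·x - 2
  leading term x^2: subtract (1)·g(x) = x^2 - 4·x - 2, leaving 0
The remainder is 0, so f(x) = g(x) · h(x) with h(x) = x + 1. Hence g | f, i.e. f ∈ (g).

Final answer: YES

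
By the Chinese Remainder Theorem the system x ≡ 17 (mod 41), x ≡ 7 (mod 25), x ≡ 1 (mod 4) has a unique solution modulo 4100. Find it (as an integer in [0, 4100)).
x ≡ 1657 (mod 4100); the representative in [0, 4100) is 1657

The moduli 41, 25, 4 are pairwise coprime, so by the CRT there is a unique solution mod 41·25·4 = 4100.
Solve by successive substitution. Start with x ≡ 17 (mod 41).
  Combine with x ≡ 7 (mod 25): write x = 17 + 41·t and require 17 + 41·t ≡ 7 (mod 25), i.e. 41·t ≡ 7 − 17 ≡ 15 (mod 25). Since 41^(−1) ≡ 11 (mod 25) (41 ≡ 16 (mod 25)), t ≡ 11·15 ≡ 15 (mod 25). So x ≡ 17 + 41·15 = 632 (mod 1025).
  Combine with x ≡ 1 (mod 4): write x = 632 + 1025·t and require 632 + 1025·t ≡ 1 (mod 4), i.e. 1025·t ≡ 1 − 632 ≡ 1 (mod 4). Since 1025^(−1) ≡ 1 (mod 4) (1025 ≡ 1 (mod 4)), t ≡ 1·1 ≡ 1 (mod 4). So x ≡ 632 + 1025·1 = 1657 (mod 4100).
Unique solution in [0, 4100): x = 1657.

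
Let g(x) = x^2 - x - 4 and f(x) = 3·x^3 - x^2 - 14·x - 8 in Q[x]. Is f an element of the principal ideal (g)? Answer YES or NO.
In Q[x] the ideal (g) consists of all multiples of g, so f ∈ (g) iff g | f, i.e. iff the remainder of f on division by g is 0. Divide f by g (g is monic, so eliminate the leading term of the running remainder at each step):
  leading term 3·x^3: subtract (3·x)·g(x) = 3·x^3 - 3·x^2 - 12·x, leaving 2·x^2 - 2·x - 8
  leading term 2·x^2: subtract (2)·g(x) = 2·x^2 - 2·x - 8, leaving 0
The remainder is 0, so f(x) = g(x) · h(x) with h(x) = 3·x + 2. Hence g | f, i.e. f ∈ (g).

Final answer: YES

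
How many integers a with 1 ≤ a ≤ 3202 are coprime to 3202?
1600

The number of a ∈ {1, ..., 3202} with gcd(a, 3202) = 1 is by definition Euler's totient φ(3202). φ is multiplicative, with φ(p^e) = p^e − p^(e−1). Factorise 3202 = 2 · 1601. Then
  φ(3202) = (2 − 1) · (1601 − 1) = 1 · 1600 = 1600.
So there are 1600 such integers.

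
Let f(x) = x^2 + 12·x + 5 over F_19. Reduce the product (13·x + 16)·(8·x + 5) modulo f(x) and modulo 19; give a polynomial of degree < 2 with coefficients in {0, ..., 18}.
Multiply as integer polynomials: a · b = 104·x^2 + 193·x + 80. Reducing coefficients mod 19: a · b ≡ 9·x^2 + 3·x + 4. Now divide by f(x) = x^2 + 12·x + 5 in F_19[x], eliminating the leading term at each step:
  leading term 9·x^2: subtract (9)·f(x) = 9·x^2 + 13·x + 7, leaving 9·x + 16 (coefficients mod 19)
The degree is now < 2, so this is the remainder. Hence a · b ≡ 9·x + 16 in F_19[x]/(f).

Final answer: a · b ≡ 9·x + 16 (mod f(x))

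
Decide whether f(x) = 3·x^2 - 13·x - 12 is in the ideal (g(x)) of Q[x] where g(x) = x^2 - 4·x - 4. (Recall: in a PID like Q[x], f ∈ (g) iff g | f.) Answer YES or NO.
In Q[x] the ideal (g) consists of all multiples of g, so f ∈ (g) iff g | f, i.e. iff the remainder of f on division by g is 0. Divide f by g (g is monic, so eliminate the leading term of the running remainder at each step):
  leading term 3·x^2: subtract (3)·g(x) = 3·x^2 - 12·x - 12, leaving -x
The remainder r(x) = -x ≠ 0 (and deg r < deg g), so g ∤ f, i.e. f ∉ (g).

Final answer: NO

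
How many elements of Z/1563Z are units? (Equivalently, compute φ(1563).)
An element a ∈ Z/1563Z is a unit iff gcd(a, 1563) = 1, so the number of units is φ(1563). φ is multiplicative, with φ(p^e) = p^e − p^(e−1). Factorise 1563 = 3 · 521. Then
  φ(1563) = (3 − 1) · (521 − 1) = 2 · 520 = 1040.

Final answer: Z/1563Z has φ(1563) = 1040 units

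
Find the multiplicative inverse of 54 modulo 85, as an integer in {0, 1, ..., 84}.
Apply the extended Euclidean algorithm to (85, 54), tracking rows (r, s, t) with s·85 + t·54 = r. Each division r_prev = q·r_cur + r_new produces the new row as (previous row) − q·(current row):
  row A: (85, 1, 0)   [1·85 + 0·54 = 85]
  row B: (54, 0, 1)   [0·85 + 1·54 = 54]
  85 = 1·54 + 31   → row C = row A − 1·row B = (31, 1, −1)   [check: 1·85 − 1·54 = 31]
  54 = 1·31 + 23   → row D = row B − 1·row C = (23, −1, 2)   [check: −1·85 + 2·54 = 23]
  31 = 1·23 + 8   → row E = row C − 1·row D = (8, 2, −3)   [check: 2·85 − 3·54 = 8]
  23 = 2·8 + 7   → row F = row D − 2·row E = (7, −5, 8)   [check: −5·85 + 8·54 = 7]
  8 = 1·7 + 1   → row G = row E − 1·row F = (1, 7, −11)   [check: 7·85 − 11·54 = 1]
  7 = 7·1 + 0   → remainder 0, stop. gcd = 1 (last nonzero row G).
The gcd is 1, so 54 is invertible mod 85. The last nonzero row gives 7·85 − 11·54 = 1, so t = −11. So 54^(−1) ≡ −11 ≡ 74 (mod 85). Verify: 54 · 74 = 3996 ≡ 1 (mod 85). ✓

Final answer: 54^(−1) ≡ 74 (mod 85)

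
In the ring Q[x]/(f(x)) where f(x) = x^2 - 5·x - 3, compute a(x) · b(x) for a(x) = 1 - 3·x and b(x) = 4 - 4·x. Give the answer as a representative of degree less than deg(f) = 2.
a · b ≡ 44·x + 40 (mod f(x))

First multiply in Q[x] without reducing: a · b = 12·x^2 - 16·x + 4. Now divide by f(x) = x^2 - 5·x - 3, eliminating the leading term at each step:
  leading term 12·x^2: subtract (12)·f(x) = 12·x^2 - 60·x - 36, leaving 44·x + 40
The degree is now < 2, so this is the remainder. Hence a · b ≡ 44·x + 40 in Q[x]/(f).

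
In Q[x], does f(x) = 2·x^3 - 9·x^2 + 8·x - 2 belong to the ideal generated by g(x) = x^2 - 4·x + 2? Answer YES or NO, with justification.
In Q[x] the ideal (g) consists of all multiples of g, so f ∈ (g) iff g | f, i.e. iff the remainder of f on division by g is 0. Divide f by g (g is monic, so eliminate the leading term of the running remainder at each step):
  leading term 2·x^3: subtract (2·x)·g(x) = 2·x^3 - 8·x^2 + 4·x, leaving -x^2 + 4·x - 2
  leading term -x^2: subtract (-1)·g(x) = -x^2 + 4·x - 2, leaving 0
The remainder is 0, so f(x) = g(x) · h(x) with h(x) = 2·x - 1. Hence g | f, i.e. f ∈ (g).

Final answer: YES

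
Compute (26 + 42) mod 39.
Reduce the summands first: 42 ≡ 3 (mod 39), so 26 + 42 ≡ 26 + 3 (mod 39). 26 + 3 = 29; 29 = 0·39 + 29, so (26 + 42) mod 39 = 29.

Final answer: 29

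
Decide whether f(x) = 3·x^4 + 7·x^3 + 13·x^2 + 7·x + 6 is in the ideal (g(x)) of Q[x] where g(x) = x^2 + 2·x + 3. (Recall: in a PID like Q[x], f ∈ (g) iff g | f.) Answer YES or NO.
YES

In Q[x] the ideal (g) consists of all multiples of g, so f ∈ (g) iff g | f, i.e. iff the remainder of f on division by g is 0. Divide f by g (g is monic, so eliminate the leading term of the running remainder at each step):
  leading term 3·x^4: subtract (3·x^2)·g(x) = 3·x^4 + 6·x^3 + 9·x^2, leaving x^3 + 4·x^2 + 7·x + 6
  leading term x^3: subtract (x)·g(x) = x^3 + 2·x^2 + 3·x, leaving 2·x^2 + 4·x + 6
  leading term 2·x^2: subtract (2)·g(x) = 2·x^2 + 4·x + 6, leaving 0
The remainder is 0, so f(x) = g(x) · h(x) with h(x) = 3·x^2 + x + 2. Hence g | f, i.e. f ∈ (g).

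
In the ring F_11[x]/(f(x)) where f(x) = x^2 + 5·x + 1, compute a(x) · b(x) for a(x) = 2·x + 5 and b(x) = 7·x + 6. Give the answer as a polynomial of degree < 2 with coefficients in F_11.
a · b ≡ 10·x + 5 (mod f(x))

Multiply as integer polynomials: a · b = 14·x^2 + 47·x + 30. Reducing coefficients mod 11: a · b ≡ 3·x^2 + 3·x + 8. Now divide by f(x) = x^2 + 5·x + 1 in F_11[x], eliminating the leading term at each step:
  leading term 3·x^2: subtract (3)·f(x) = 3·x^2 + 4·x + 3, leaving 10·x + 5 (coefficients mod 11)
The degree is now < 2, so this is the remainder. Hence a · b ≡ 10·x + 5 in F_11[x]/(f).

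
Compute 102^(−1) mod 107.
102^(−1) ≡ 64 (mod 107)

Apply the extended Euclidean algorithm to (107, 102), tracking rows (r, s, t) with s·107 + t·102 = r. Each division r_prev = q·r_cur + r_new produces the new row as (previous row) − q·(current row):
  row A: (107, 1, 0)   [1·107 + 0·102 = 107]
  row B: (102, 0, 1)   [0·107 + 1·102 = 102]
  107 = 1·102 + 5   → row C = row A − 1·row B = (5, 1, −1)   [check: 1·107 − 1·102 = 5]
  102 = 20·5 + 2   → row D = row B − 20·row C = (2, −20, 21)   [check: −20·107 + 21·102 = 2]
  5 = 2·2 + 1   → row E = row C − 2·row D = (1, 41, −43)   [check: 41·107 − 43·102 = 1]
  2 = 2·1 + 0   → remainder 0, stop. gcd = 1 (last nonzero row E).
The gcd is 1, so 102 is invertible mod 107. The last nonzero row gives 41·107 − 43·102 = 1, so t = −43. So 102^(−1) ≡ −43 ≡ 64 (mod 107). Verify: 102 · 64 = 6528 ≡ 1 (mod 107). ✓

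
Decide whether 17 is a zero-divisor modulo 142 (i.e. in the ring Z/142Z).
NO

gcd(17, 142) = 1, so 17 is a unit in Z/142Z (it has a multiplicative inverse). A unit cannot be a zero-divisor: if 17·b ≡ 0 then multiplying both sides by 17^(−1) gives b ≡ 0. So 17 is not a zero-divisor.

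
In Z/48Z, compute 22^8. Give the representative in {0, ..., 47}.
16

Use repeated squaring. Binary(8) = 1000. Walk through the bits of the exponent 8 left-to-right: at each bit after the leading one, square the running value, then multiply by 22 if the bit is 1 (always reducing mod 48):
  bit 1 = 1 (leading): start with 22.
  bit 2 = 0: square 22^2 = 484 ≡ 4 (mod 48).
  bit 3 = 0: square 4^2 = 16 (mod 48).
  bit 4 = 0: square 16^2 = 256 ≡ 16 (mod 48).
Final value: 22^8 ≡ 16 (mod 48).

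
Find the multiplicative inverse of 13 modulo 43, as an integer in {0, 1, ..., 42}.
Apply the extended Euclidean algorithm to (43, 13), tracking rows (r, s, t) with s·43 + t·13 = r. Each division r_prev = q·r_cur + r_new produces the new row as (previous row) − q·(current row):
  row A: (43, 1, 0)   [1·43 + 0·13 = 43]
  row B: (13, 0, 1)   [0·43 + 1·13 = 13]
  43 = 3·13 + 4   → row C = row A − 3·row B = (4, 1, −3)   [check: 1·43 − 3·13 = 4]
  13 = 3·4 + 1   → row D = row B − 3·row C = (1, −3, 10)   [check: −3·43 + 10·13 = 1]
  4 = 4·1 + 0   → remainder 0, stop. gcd = 1 (last nonzero row D).
The gcd is 1, so 13 is invertible mod 43. The last nonzero row gives −3·43 + 10·13 = 1, so t = 10. So 13^(−1) ≡ 10 (mod 43). Verify: 13 · 10 = 130 ≡ 1 (mod 43). ✓

Final answer: 13^(−1) ≡ 10 (mod 43)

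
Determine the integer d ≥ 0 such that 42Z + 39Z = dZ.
In the PID Z, (a, b) is generated by gcd(a, b). Compute gcd(42, 39) with the extended Euclidean algorithm, tracking rows (r, s, t) with s·42 + t·39 = r:
  row A: (42, 1, 0)   [1·42 + 0·39 = 42]
  row B: (39, 0, 1)   [0·42 + 1·39 = 39]
  42 = 1·39 + 3   → row C = row A − 1·row B = (3, 1, −1)   [check: 1·42 − 1·39 = 3]
  39 = 13·3 + 0   → remainder 0, stop. gcd = 3 (last nonzero row C).
So gcd(42, 39) = 3, with Bézout identity 1·42 − 1·39 = 3. Containment (⊇): the Bézout identity exhibits 3 as an element of (42, 39), giving (3) ⊆ (42, 39). Containment (⊆): since 3 | 42 and 3 | 39 (42 = 3·14, 39 = 3·13), every Z-linear combination of 42 and 39 is divisible by 3, so (42, 39) ⊆ (3). Therefore (42, 39) = (3), d = 3.

Final answer: (42, 39) = (3); d = 3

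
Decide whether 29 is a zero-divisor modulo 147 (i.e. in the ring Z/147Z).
NO

gcd(29, 147) = 1, so 29 is a unit in Z/147Z (it has a multiplicative inverse). A unit cannot be a zero-divisor: if 29·b ≡ 0 then multiplying both sides by 29^(−1) gives b ≡ 0. So 29 is not a zero-divisor.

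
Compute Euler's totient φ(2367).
φ is multiplicative, with φ(p^e) = p^e − p^(e−1). Factorise 2367 = 3^2 · 263. Then
  φ(2367) = (3^2 − 3^1) · (263 − 1) = 6 · 262 = 1572.

Final answer: φ(2367) = 1572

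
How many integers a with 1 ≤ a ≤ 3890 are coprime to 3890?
1552

The number of a ∈ {1, ..., 3890} with gcd(a, 3890) = 1 is by definition Euler's totient φ(3890). φ is multiplicative, with φ(p^e) = p^e − p^(e−1). Factorise 3890 = 2 · 5 · 389. Then
  φ(3890) = (2 − 1) · (5 − 1) · (389 − 1) = 1 · 4 · 388 = 1552.
So there are 1552 such integers.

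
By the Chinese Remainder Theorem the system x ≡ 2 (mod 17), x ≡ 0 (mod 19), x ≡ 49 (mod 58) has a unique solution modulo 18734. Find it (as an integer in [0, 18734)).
x ≡ 7125 (mod 18734); the representative in [0, 18734) is 7125

The moduli 17, 19, 58 are pairwise coprime, so by the CRT there is a unique solution mod 17·19·58 = 18734.
Solve by successive substitution. Start with x ≡ 2 (mod 17).
  Combine with x ≡ 0 (mod 19): write x = 2 + 17·t and require 2 + 17·t ≡ 0 (mod 19), i.e. 17·t ≡ 0 − 2 ≡ 17 (mod 19). Since 17^(−1) ≡ 9 (mod 19), t ≡ 9·17 ≡ 1 (mod 19). So x ≡ 2 + 17·1 = 19 (mod 323).
  Combine with x ≡ 49 (mod 58): write x = 19 + 323·t and require 19 + 323·t ≡ 49 (mod 58), i.e. 323·t ≡ 49 − 19 ≡ 30 (mod 58). Since 323^(−1) ≡ 51 (mod 58) (323 ≡ 33 (mod 58)), t ≡ 51·30 ≡ 22 (mod 58). So x ≡ 19 + 323·22 = 7125 (mod 18734).
Unique solution in [0, 18734): x = 7125.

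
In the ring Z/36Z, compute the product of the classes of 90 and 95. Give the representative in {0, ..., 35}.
Reduce the factors first: 90 ≡ 18, 95 ≡ 23 (mod 36), so 90 · 95 ≡ 18 · 23 (mod 36). 18 · 23 = 414. Dividing by 36: 414 = 11·36 + 18. So (90 · 95) mod 36 = 18.

Final answer: 18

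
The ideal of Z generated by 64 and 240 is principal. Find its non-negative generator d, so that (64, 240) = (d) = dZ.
In the PID Z, (a, b) is generated by gcd(a, b). Compute gcd(240, 64) with the extended Euclidean algorithm, tracking rows (r, s, t) with s·240 + t·64 = r:
  row A: (240, 1, 0)   [1·240 + 0·64 = 240]
  row B: (64, 0, 1)   [0·240 + 1·64 = 64]
  240 = 3·64 + 48   → row C = row A − 3·row B = (48, 1, −3)   [check: 1·240 − 3·64 = 48]
  64 = 1·48 + 16   → row D = row B − 1·row C = (16, −1, 4)   [check: −1·240 + 4·64 = 16]
  48 = 3·16 + 0   → remainder 0, stop. gcd = 16 (last nonzero row D).
So gcd(64, 240) = 16, with Bézout identity −1·240 + 4·64 = 16. Containment (⊇): the Bézout identity exhibits 16 as an element of (64, 240), giving (16) ⊆ (64, 240). Containment (⊆): since 16 | 64 and 16 | 240 (64 = 16·4, 240 = 16·15), every Z-linear combination of 64 and 240 is divisible by 16, so (64, 240) ⊆ (16). Therefore (64, 240) = (16), d = 16.

Final answer: (64, 240) = (16); d = 16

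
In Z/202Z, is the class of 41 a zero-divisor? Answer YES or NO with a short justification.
gcd(41, 202) = 1, so 41 is a unit in Z/202Z (it has a multiplicative inverse). A unit cannot be a zero-divisor: if 41·b ≡ 0 then multiplying both sides by 41^(−1) gives b ≡ 0. So 41 is not a zero-divisor.

Final answer: NO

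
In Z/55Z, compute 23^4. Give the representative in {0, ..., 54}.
1

Use repeated squaring. Binary(4) = 100. Walk through the bits of the exponent 4 left-to-right: at each bit after the leading one, square the running value, then multiply by 23 if the bit is 1 (always reducing mod 55):
  bit 1 = 1 (leading): start with 23.
  bit 2 = 0: square 23^2 = 529 ≡ 34 (mod 55).
  bit 3 = 0: square 34^2 = 1156 ≡ 1 (mod 55).
Final value: 23^4 ≡ 1 (mod 55).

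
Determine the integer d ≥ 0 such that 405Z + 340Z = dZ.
(405, 340) = (5); d = 5

In the PID Z, (a, b) is generated by gcd(a, b). Compute gcd(405, 340) with the extended Euclidean algorithm, tracking rows (r, s, t) with s·405 + t·340 = r:
  row A: (405, 1, 0)   [1·405 + 0·340 = 405]
  row B: (340, 0, 1)   [0·405 + 1·340 = 340]
  405 = 1·340 + 65   → row C = row A − 1·row B = (65, 1, −1)   [check: 1·405 − 1·340 = 65]
  340 = 5·65 + 15   → row D = row B − 5·row C = (15, −5, 6)   [check: −5·405 + 6·340 = 15]
  65 = 4·15 + 5   → row E = row C − 4·row D = (5, 21, −25)   [check: 21·405 − 25·340 = 5]
  15 = 3·5 + 0   → remainder 0, stop. gcd = 5 (last nonzero row E).
So gcd(405, 340) = 5, with Bézout identity 21·405 − 25·340 = 5. Containment (⊇): the Bézout identity exhibits 5 as an element of (405, 340), giving (5) ⊆ (405, 340). Containment (⊆): since 5 | 405 and 5 | 340 (405 = 5·81, 340 = 5·68), every Z-linear combination of 405 and 340 is divisible by 5, so (405, 340) ⊆ (5). Therefore (405, 340) = (5), d = 5.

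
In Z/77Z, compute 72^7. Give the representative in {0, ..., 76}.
30

Use repeated squaring. Binary(7) = 111. Walk through the bits of the exponent 7 left-to-right: at each bit after the leading one, square the running value, then multiply by 72 if the bit is 1 (always reducing mod 77):
  bit 1 = 1 (leading): start with 72.
  bit 2 = 1: square 72^2 = 5184 ≡ 25; bit is 1, so multiply 25·72 = 1800 ≡ 29 (mod 77).
  bit 3 = 1: square 29^2 = 841 ≡ 71; bit is 1, so multiply 71·72 = 5112 ≡ 30 (mod 77).
Final value: 72^7 ≡ 30 (mod 77).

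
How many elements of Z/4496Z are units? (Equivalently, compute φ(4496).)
An element a ∈ Z/4496Z is a unit iff gcd(a, 4496) = 1, so the number of units is φ(4496). φ is multiplicative, with φ(p^e) = p^e − p^(e−1). Factorise 4496 = 2^4 · 281. Then
  φ(4496) = (2^4 − 2^3) · (281 − 1) = 8 · 280 = 2240.

Final answer: Z/4496Z has φ(4496) = 2240 units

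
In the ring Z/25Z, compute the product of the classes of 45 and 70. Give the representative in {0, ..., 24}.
Reduce the factors first: 45 ≡ 20, 70 ≡ 20 (mod 25), so 45 · 70 ≡ 20 · 20 (mod 25). 20 · 20 = 400. Dividing by 25: 400 = 16·25 + 0. So (45 · 70) mod 25 = 0.

Final answer: 0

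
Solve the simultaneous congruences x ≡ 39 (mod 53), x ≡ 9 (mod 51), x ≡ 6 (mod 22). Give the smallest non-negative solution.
x ≡ 26274 (mod 59466); the representative in [0, 59466) is 26274

The moduli 53, 51, 22 are pairwise coprime, so by the CRT there is a unique solution mod 53·51·22 = 59466.
Solve by successive substitution. Start with x ≡ 39 (mod 53).
  Combine with x ≡ 9 (mod 51): write x = 39 + 53·t and require 39 + 53·t ≡ 9 (mod 51), i.e. 53·t ≡ 9 − 39 ≡ 21 (mod 51). Since 53^(−1) ≡ 26 (mod 51) (53 ≡ 2 (mod 51)), t ≡ 26·21 ≡ 36 (mod 51). So x ≡ 39 + 53·36 = 1947 (mod 2703).
  Combine with x ≡ 6 (mod 22): write x = 1947 + 2703·t and require 1947 + 2703·t ≡ 6 (mod 22), i.e. 2703·t ≡ 6 − 1947 ≡ 17 (mod 22). Since 2703^(−1) ≡ 7 (mod 22) (2703 ≡ 19 (mod 22)), t ≡ 7·17 ≡ 9 (mod 22). So x ≡ 1947 + 2703·9 = 26274 (mod 59466).
Unique solution in [0, 59466): x = 26274.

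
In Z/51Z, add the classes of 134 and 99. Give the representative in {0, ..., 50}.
29

Reduce the summands first: 134 ≡ 32, 99 ≡ 48 (mod 51), so 134 + 99 ≡ 32 + 48 (mod 51). 32 + 48 = 80; 80 = 1·51 + 29, so (134 + 99) mod 51 = 29.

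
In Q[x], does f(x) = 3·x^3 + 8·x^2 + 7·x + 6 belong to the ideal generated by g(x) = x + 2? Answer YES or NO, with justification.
YES

In Q[x] the ideal (g) consists of all multiples of g, so f ∈ (g) iff g | f, i.e. iff the remainder of f on division by g is 0. Divide f by g (g is monic, so eliminate the leading term of the running remainder at each step):
  leading term 3·x^3: subtract (3·x^2)·g(x) = 3·x^3 + 6·x^2, leaving 2·x^2 + 7·x + 6
  leading term 2·x^2: subtract (2·x)·g(x) = 2·x^2 + 4·x, leaving 3·x + 6
  leading term 3·x: subtract (3)·g(x) = 3·x + 6, leaving 0
The remainder is 0, so f(x) = g(x) · h(x) with h(x) = 3·x^2 + 2·x + 3. Hence g | f, i.e. f ∈ (g).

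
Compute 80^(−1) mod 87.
80^(−1) ≡ 62 (mod 87)

Apply the extended Euclidean algorithm to (87, 80), tracking rows (r, s, t) with s·87 + t·80 = r. Each division r_prev = q·r_cur + r_new produces the new row as (previous row) − q·(current row):
  row A: (87, 1, 0)   [1·87 + 0·80 = 87]
  row B: (80, 0, 1)   [0·87 + 1·80 = 80]
  87 = 1·80 + 7   → row C = row A − 1·row B = (7, 1, −1)   [check: 1·87 − 1·80 = 7]
  80 = 11·7 + 3   → row D = row B − 11·row C = (3, −11, 12)   [check: −11·87 + 12·80 = 3]
  7 = 2·3 + 1   → row E = row C − 2·row D = (1, 23, −25)   [check: 23·87 − 25·80 = 1]
  3 = 3·1 + 0   → remainder 0, stop. gcd = 1 (last nonzero row E).
The gcd is 1, so 80 is invertible mod 87. The last nonzero row gives 23·87 − 25·80 = 1, so t = −25. So 80^(−1) ≡ −25 ≡ 62 (mod 87). Verify: 80 · 62 = 4960 ≡ 1 (mod 87). ✓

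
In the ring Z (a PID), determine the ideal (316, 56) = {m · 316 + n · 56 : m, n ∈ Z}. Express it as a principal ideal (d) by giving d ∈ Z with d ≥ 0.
(316, 56) = (4); d = 4

In the PID Z, (a, b) is generated by gcd(a, b). Compute gcd(316, 56) with the extended Euclidean algorithm, tracking rows (r, s, t) with s·316 + t·56 = r:
  row A: (316, 1, 0)   [1·316 + 0·56 = 316]
  row B: (56, 0, 1)   [0·316 + 1·56 = 56]
  316 = 5·56 + 36   → row C = row A − 5·row B = (36, 1, −5)   [check: 1·316 − 5·56 = 36]
  56 = 1·36 + 20   → row D = row B − 1·row C = (20, −1, 6)   [check: −1·316 + 6·56 = 20]
  36 = 1·20 + 16   → row E = row C − 1·row D = (16, 2, −11)   [check: 2·316 − 11·56 = 16]
  20 = 1·16 + 4   → row F = row D − 1·row E = (4, −3, 17)   [check: −3·316 + 17·56 = 4]
  16 = 4·4 + 0   → remainder 0, stop. gcd = 4 (last nonzero row F).
So gcd(316, 56) = 4, with Bézout identity −3·316 + 17·56 = 4. Containment (⊇): the Bézout identity exhibits 4 as an element of (316, 56), giving (4) ⊆ (316, 56). Containment (⊆): since 4 | 316 and 4 | 56 (316 = 4·79, 56 = 4·14), every Z-linear combination of 316 and 56 is divisible by 4, so (316, 56) ⊆ (4). Therefore (316, 56) = (4), d = 4.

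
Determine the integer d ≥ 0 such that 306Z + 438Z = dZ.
(306, 438) = (6); d = 6

In the PID Z, (a, b) is generated by gcd(a, b). Compute gcd(438, 306) with the extended Euclidean algorithm, tracking rows (r, s, t) with s·438 + t·306 = r:
  row A: (438, 1, 0)   [1·438 + 0·306 = 438]
  row B: (306, 0, 1)   [0·438 + 1·306 = 306]
  438 = 1·306 + 132   → row C = row A − 1·row B = (132, 1, −1)   [check: 1·438 − 1·306 = 132]
  306 = 2·132 + 42   → row D = row B − 2·row C = (42, −2, 3)   [check: −2·438 + 3·306 = 42]
  132 = 3·42 + 6   → row E = row C − 3·row D = (6, 7, −10)   [check: 7·438 − 10·306 = 6]
  42 = 7·6 + 0   → remainder 0, stop. gcd = 6 (last nonzero row E).
So gcd(306, 438) = 6, with Bézout identity 7·438 − 10·306 = 6. Containment (⊇): the Bézout identity exhibits 6 as an element of (306, 438), giving (6) ⊆ (306, 438). Containment (⊆): since 6 | 306 and 6 | 438 (306 = 6·51, 438 = 6·73), every Z-linear combination of 306 and 438 is divisible by 6, so (306, 438) ⊆ (6). Therefore (306, 438) = (6), d = 6.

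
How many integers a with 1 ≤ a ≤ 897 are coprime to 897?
528

The number of a ∈ {1, ..., 897} with gcd(a, 897) = 1 is by definition Euler's totient φ(897). φ is multiplicative, with φ(p^e) = p^e − p^(e−1). Factorise 897 = 3 · 13 · 23. Then
  φ(897) = (3 − 1) · (13 − 1) · (23 − 1) = 2 · 12 · 22 = 528.
So there are 528 such integers.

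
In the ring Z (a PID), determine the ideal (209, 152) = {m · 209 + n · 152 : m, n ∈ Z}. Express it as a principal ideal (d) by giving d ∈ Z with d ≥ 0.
(209, 152) = (19); d = 19

In the PID Z, (a, b) is generated by gcd(a, b). Compute gcd(209, 152) with the extended Euclidean algorithm, tracking rows (r, s, t) with s·209 + t·152 = r:
  row A: (209, 1, 0)   [1·209 + 0·152 = 209]
  row B: (152, 0, 1)   [0·209 + 1·152 = 152]
  209 = 1·152 + 57   → row C = row A − 1·row B = (57, 1, −1)   [check: 1·209 − 1·152 = 57]
  152 = 2·57 + 38   → row D = row B − 2·row C = (38, −2, 3)   [check: −2·209 + 3·152 = 38]
  57 = 1·38 + 19   → row E = row C − 1·row D = (19, 3, −4)   [check: 3·209 − 4·152 = 19]
  38 = 2·19 + 0   → remainder 0, stop. gcd = 19 (last nonzero row E).
So gcd(209, 152) = 19, with Bézout identity 3·209 − 4·152 = 19. Containment (⊇): the Bézout identity exhibits 19 as an element of (209, 152), giving (19) ⊆ (209, 152). Containment (⊆): since 19 | 209 and 19 | 152 (209 = 19·11, 152 = 19·8), every Z-linear combination of 209 and 152 is divisible by 19, so (209, 152) ⊆ (19). Therefore (209, 152) = (19), d = 19.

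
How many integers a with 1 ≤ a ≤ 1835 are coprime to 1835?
The number of a ∈ {1, ..., 1835} with gcd(a, 1835) = 1 is by definition Euler's totient φ(1835). φ is multiplicative, with φ(p^e) = p^e − p^(e−1). Factorise 1835 = 5 · 367. Then
  φ(1835) = (5 − 1) · (367 − 1) = 4 · 366 = 1464.
So there are 1464 such integers.

Final answer: 1464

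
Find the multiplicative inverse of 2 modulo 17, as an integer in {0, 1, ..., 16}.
Apply the extended Euclidean algorithm to (17, 2), tracking rows (r, s, t) with s·17 + t·2 = r. Each division r_prev = q·r_cur + r_new produces the new row as (previous row) − q·(current row):
  row A: (17, 1, 0)   [1·17 + 0·2 = 17]
  row B: (2, 0, 1)   [0·17 + 1·2 = 2]
  17 = 8·2 + 1   → row C = row A − 8·row B = (1, 1, −8)   [check: 1·17 − 8·2 = 1]
  2 = 2·1 + 0   → remainder 0, stop. gcd = 1 (last nonzero row C).
The gcd is 1, so 2 is invertible mod 17. The last nonzero row gives 1·17 − 8·2 = 1, so t = −8. So 2^(−1) ≡ −8 ≡ 9 (mod 17). Verify: 2 · 9 = 18 ≡ 1 (mod 17). ✓

Final answer: 2^(−1) ≡ 9 (mod 17)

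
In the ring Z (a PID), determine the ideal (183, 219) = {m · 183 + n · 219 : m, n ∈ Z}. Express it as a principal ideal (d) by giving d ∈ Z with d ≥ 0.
In the PID Z, (a, b) is generated by gcd(a, b). Compute gcd(219, 183) with the extended Euclidean algorithm, tracking rows (r, s, t) with s·219 + t·183 = r:
  row A: (219, 1, 0)   [1·219 + 0·183 = 219]
  row B: (183, 0, 1)   [0·219 + 1·183 = 183]
  219 = 1·183 + 36   → row C = row A − 1·row B = (36, 1, −1)   [check: 1·219 − 1·183 = 36]
  183 = 5·36 + 3   → row D = row B − 5·row C = (3, −5, 6)   [check: −5·219 + 6·183 = 3]
  36 = 12·3 + 0   → remainder 0, stop. gcd = 3 (last nonzero row D).
So gcd(183, 219) = 3, with Bézout identity −5·219 + 6·183 = 3. Containment (⊇): the Bézout identity exhibits 3 as an element of (183, 219), giving (3) ⊆ (183, 219). Containment (⊆): since 3 | 183 and 3 | 219 (183 = 3·61, 219 = 3·73), every Z-linear combination of 183 and 219 is divisible by 3, so (183, 219) ⊆ (3). Therefore (183, 219) = (3), d = 3.

Final answer: (183, 219) = (3); d = 3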